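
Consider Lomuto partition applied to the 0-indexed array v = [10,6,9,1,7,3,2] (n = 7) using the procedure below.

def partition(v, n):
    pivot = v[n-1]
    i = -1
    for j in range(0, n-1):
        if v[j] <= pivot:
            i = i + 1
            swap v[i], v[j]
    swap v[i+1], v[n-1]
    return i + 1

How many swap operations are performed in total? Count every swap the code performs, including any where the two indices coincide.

pivot=2, i=-1
j=0: 10>2, skip
j=1: 6>2, skip
j=2: 9>2, skip
j=3: 1≤2, i=0, swap(0,3) ⇒ [1,6,9,10,7,3,2]
j=4: 7>2, skip
j=5: 3>2, skip
swap(1,6) ⇒ [1,2,9,10,7,3,6]; return 1

2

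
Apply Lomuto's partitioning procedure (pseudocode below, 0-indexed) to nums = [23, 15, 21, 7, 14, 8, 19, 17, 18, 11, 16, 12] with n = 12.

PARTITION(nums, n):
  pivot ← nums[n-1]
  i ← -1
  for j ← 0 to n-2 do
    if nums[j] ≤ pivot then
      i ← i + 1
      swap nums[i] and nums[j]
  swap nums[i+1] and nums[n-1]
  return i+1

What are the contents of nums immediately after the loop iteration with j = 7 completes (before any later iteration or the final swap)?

pivot = nums[11] = 12; i = -1
j=0: nums[0]=23 > 12 → no swap
j=1: nums[1]=15 > 12 → no swap
j=2: nums[2]=21 > 12 → no swap
j=3: nums[3]=7 ≤ 12 → i=0, swap nums[0],nums[3] → [7, 15, 21, 23, 14, 8, 19, 17, 18, 11, 16, 12]
j=4: nums[4]=14 > 12 → no swap
j=5: nums[5]=8 ≤ 12 → i=1, swap nums[1],nums[5] → [7, 8, 21, 23, 14, 15, 19, 17, 18, 11, 16, 12]
j=6: nums[6]=19 > 12 → no swap
j=7: nums[7]=17 > 12 → no swap
(after j=7) nums = [7, 8, 21, 23, 14, 15, 19, 17, 18, 11, 16, 12]

[7, 8, 21, 23, 14, 15, 19, 17, 18, 11, 16, 12]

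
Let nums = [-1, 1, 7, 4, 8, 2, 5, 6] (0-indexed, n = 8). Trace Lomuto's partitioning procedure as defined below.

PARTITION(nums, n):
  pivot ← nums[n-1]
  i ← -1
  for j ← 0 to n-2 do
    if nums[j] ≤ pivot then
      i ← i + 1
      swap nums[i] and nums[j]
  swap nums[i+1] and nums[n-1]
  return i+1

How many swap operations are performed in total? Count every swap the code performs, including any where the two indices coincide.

6

pivot=6, i=-1
j=0: -1≤6, i=0, swap(0,0) ⇒ [-1, 1, 7, 4, 8, 2, 5, 6]
j=1: 1≤6, i=1, swap(1,1) ⇒ [-1, 1, 7, 4, 8, 2, 5, 6]
j=2: 7>6, skip
j=3: 4≤6, i=2, swap(2,3) ⇒ [-1, 1, 4, 7, 8, 2, 5, 6]
j=4: 8>6, skip
j=5: 2≤6, i=3, swap(3,5) ⇒ [-1, 1, 4, 2, 8, 7, 5, 6]
j=6: 5≤6, i=4, swap(4,6) ⇒ [-1, 1, 4, 2, 5, 7, 8, 6]
swap(5,7) ⇒ [-1, 1, 4, 2, 5, 6, 8, 7]; return 5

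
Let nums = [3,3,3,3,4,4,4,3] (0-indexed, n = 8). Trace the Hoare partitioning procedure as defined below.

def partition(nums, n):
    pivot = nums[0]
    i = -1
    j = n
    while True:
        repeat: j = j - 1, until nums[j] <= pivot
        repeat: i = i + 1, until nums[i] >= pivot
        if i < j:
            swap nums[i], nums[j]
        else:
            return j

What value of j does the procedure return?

2

pivot = nums[0] = 3; i = -1, j = 8
j→7 (nums[7]=3≤3), i→0 (nums[0]=3≥3); i<j, swap → [3,3,3,3,4,4,4,3]
j→3 (nums[3]=3≤3), i→1 (nums[1]=3≥3); i<j, swap → [3,3,3,3,4,4,4,3]
j→2, i→2; i≥j, return j=2. nums = [3,3,3,3,4,4,4,3]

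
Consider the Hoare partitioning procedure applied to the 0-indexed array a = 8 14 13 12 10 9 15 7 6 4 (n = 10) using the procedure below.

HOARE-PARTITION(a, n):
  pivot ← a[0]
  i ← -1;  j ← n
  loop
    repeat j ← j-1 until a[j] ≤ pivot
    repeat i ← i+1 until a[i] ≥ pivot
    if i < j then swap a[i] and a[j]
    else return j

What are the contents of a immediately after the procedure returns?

pivot=8
j stops at 9 (4), i stops at 0 (8); swap ⇒ 4 14 13 12 10 9 15 7 6 8
j stops at 8 (6), i stops at 1 (14); swap ⇒ 4 6 13 12 10 9 15 7 14 8
j stops at 7 (7), i stops at 2 (13); swap ⇒ 4 6 7 12 10 9 15 13 14 8
j stops at 2, i stops at 3; i≥j ⇒ return 2. a=4 6 7 12 10 9 15 13 14 8

4 6 7 12 10 9 15 13 14 8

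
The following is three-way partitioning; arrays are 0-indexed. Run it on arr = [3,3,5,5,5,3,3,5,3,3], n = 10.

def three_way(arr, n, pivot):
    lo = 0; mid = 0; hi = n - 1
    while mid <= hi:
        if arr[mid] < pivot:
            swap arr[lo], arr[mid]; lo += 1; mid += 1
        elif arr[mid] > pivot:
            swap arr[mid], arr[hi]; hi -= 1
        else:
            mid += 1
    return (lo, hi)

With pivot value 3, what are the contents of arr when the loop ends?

[3,3,3,3,3,3,5,5,5,5]

lo=0 mid=0 hi=9
3=3: mid=1
3=3: mid=2
5>3: swap(2,9), hi=8 ⇒ [3,3,3,5,5,3,3,5,3,5]
3=3: mid=3
5>3: swap(3,8), hi=7 ⇒ [3,3,3,3,5,3,3,5,5,5]
3=3: mid=4
5>3: swap(4,7), hi=6 ⇒ [3,3,3,3,5,3,3,5,5,5]
5>3: swap(4,6), hi=5 ⇒ [3,3,3,3,3,3,5,5,5,5]
3=3: mid=5
3=3: mid=6
done. lo=0 hi=5; arr=[3,3,3,3,3,3,5,5,5,5]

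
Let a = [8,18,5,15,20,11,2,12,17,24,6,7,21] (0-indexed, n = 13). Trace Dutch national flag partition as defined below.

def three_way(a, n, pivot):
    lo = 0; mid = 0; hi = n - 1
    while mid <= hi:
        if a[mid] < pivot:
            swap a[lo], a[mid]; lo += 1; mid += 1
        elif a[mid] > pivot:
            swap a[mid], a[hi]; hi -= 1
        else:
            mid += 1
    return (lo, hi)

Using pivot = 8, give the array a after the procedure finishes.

lo=0 mid=0 hi=12
8=8: mid=1
18>8: swap(1,12), hi=11 ⇒ [8,21,5,15,20,11,2,12,17,24,6,7,18]
21>8: swap(1,11), hi=10 ⇒ [8,7,5,15,20,11,2,12,17,24,6,21,18]
7<8: swap(0,1), lo=1 mid=2 ⇒ [7,8,5,15,20,11,2,12,17,24,6,21,18]
5<8: swap(1,2), lo=2 mid=3 ⇒ [7,5,8,15,20,11,2,12,17,24,6,21,18]
15>8: swap(3,10), hi=9 ⇒ [7,5,8,6,20,11,2,12,17,24,15,21,18]
6<8: swap(2,3), lo=3 mid=4 ⇒ [7,5,6,8,20,11,2,12,17,24,15,21,18]
20>8: swap(4,9), hi=8 ⇒ [7,5,6,8,24,11,2,12,17,20,15,21,18]
24>8: swap(4,8), hi=7 ⇒ [7,5,6,8,17,11,2,12,24,20,15,21,18]
17>8: swap(4,7), hi=6 ⇒ [7,5,6,8,12,11,2,17,24,20,15,21,18]
12>8: swap(4,6), hi=5 ⇒ [7,5,6,8,2,11,12,17,24,20,15,21,18]
2<8: swap(3,4), lo=4 mid=5 ⇒ [7,5,6,2,8,11,12,17,24,20,15,21,18]
11>8: swap(5,5), hi=4 ⇒ [7,5,6,2,8,11,12,17,24,20,15,21,18]
done. lo=4 hi=4; a=[7,5,6,2,8,11,12,17,24,20,15,21,18]

[7,5,6,2,8,11,12,17,24,20,15,21,18]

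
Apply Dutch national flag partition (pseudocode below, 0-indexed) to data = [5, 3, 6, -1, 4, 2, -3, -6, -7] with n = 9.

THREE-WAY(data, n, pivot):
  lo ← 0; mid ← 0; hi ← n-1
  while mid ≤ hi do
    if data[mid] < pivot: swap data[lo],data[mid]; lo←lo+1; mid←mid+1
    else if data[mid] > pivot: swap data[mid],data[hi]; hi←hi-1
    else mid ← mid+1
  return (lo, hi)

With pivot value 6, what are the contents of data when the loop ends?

[5, 3, -1, 4, 2, -3, -6, -7, 6]

lo=0 mid=0 hi=8
5<6: swap(0,0), lo=1 mid=1 ⇒ [5, 3, 6, -1, 4, 2, -3, -6, -7]
3<6: swap(1,1), lo=2 mid=2 ⇒ [5, 3, 6, -1, 4, 2, -3, -6, -7]
6=6: mid=3
-1<6: swap(2,3), lo=3 mid=4 ⇒ [5, 3, -1, 6, 4, 2, -3, -6, -7]
4<6: swap(3,4), lo=4 mid=5 ⇒ [5, 3, -1, 4, 6, 2, -3, -6, -7]
2<6: swap(4,5), lo=5 mid=6 ⇒ [5, 3, -1, 4, 2, 6, -3, -6, -7]
-3<6: swap(5,6), lo=6 mid=7 ⇒ [5, 3, -1, 4, 2, -3, 6, -6, -7]
-6<6: swap(6,7), lo=7 mid=8 ⇒ [5, 3, -1, 4, 2, -3, -6, 6, -7]
-7<6: swap(7,8), lo=8 mid=9 ⇒ [5, 3, -1, 4, 2, -3, -6, -7, 6]
done. lo=8 hi=8; data=[5, 3, -1, 4, 2, -3, -6, -7, 6]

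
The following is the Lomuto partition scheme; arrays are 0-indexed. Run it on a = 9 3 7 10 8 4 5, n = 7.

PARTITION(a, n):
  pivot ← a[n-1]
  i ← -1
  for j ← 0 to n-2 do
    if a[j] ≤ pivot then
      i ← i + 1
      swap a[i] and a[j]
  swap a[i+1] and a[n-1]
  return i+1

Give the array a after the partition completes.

3 4 5 10 8 9 7

pivot=5, i=-1
j=0: 9>5, skip
j=1: 3≤5, i=0, swap(0,1) ⇒ 3 9 7 10 8 4 5
j=2: 7>5, skip
j=3: 10>5, skip
j=4: 8>5, skip
j=5: 4≤5, i=1, swap(1,5) ⇒ 3 4 7 10 8 9 5
swap(2,6) ⇒ 3 4 5 10 8 9 7; return 2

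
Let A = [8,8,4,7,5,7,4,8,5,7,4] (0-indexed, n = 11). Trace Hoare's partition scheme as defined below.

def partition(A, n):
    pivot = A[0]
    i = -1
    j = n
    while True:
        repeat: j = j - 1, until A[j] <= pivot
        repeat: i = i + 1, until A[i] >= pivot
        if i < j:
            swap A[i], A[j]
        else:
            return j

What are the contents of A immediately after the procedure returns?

pivot = A[0] = 8; i = -1, j = 11
j→10 (A[10]=4≤8), i→0 (A[0]=8≥8); i<j, swap → [4,8,4,7,5,7,4,8,5,7,8]
j→9 (A[9]=7≤8), i→1 (A[1]=8≥8); i<j, swap → [4,7,4,7,5,7,4,8,5,8,8]
j→8 (A[8]=5≤8), i→7 (A[7]=8≥8); i<j, swap → [4,7,4,7,5,7,4,5,8,8,8]
j→7, i→8; i≥j, return j=7. A = [4,7,4,7,5,7,4,5,8,8,8]

[4,7,4,7,5,7,4,5,8,8,8]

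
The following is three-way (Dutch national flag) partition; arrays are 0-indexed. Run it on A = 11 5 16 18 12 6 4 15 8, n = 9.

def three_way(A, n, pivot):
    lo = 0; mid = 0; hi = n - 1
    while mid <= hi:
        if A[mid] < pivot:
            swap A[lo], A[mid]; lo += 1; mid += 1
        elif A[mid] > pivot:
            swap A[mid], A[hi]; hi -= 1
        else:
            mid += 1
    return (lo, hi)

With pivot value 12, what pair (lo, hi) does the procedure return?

(5, 5)

pivot = 12; lo=0, mid=0, hi=8
A[mid]=11<12: swap A[0],A[0]; lo=1,mid=1 → 11 5 16 18 12 6 4 15 8
A[mid]=5<12: swap A[1],A[1]; lo=2,mid=2 → 11 5 16 18 12 6 4 15 8
A[mid]=16>12: swap A[2],A[8]; hi=7 → 11 5 8 18 12 6 4 15 16
A[mid]=8<12: swap A[2],A[2]; lo=3,mid=3 → 11 5 8 18 12 6 4 15 16
A[mid]=18>12: swap A[3],A[7]; hi=6 → 11 5 8 15 12 6 4 18 16
A[mid]=15>12: swap A[3],A[6]; hi=5 → 11 5 8 4 12 6 15 18 16
A[mid]=4<12: swap A[3],A[3]; lo=4,mid=4 → 11 5 8 4 12 6 15 18 16
A[mid]=12=12: mid=5
A[mid]=6<12: swap A[4],A[5]; lo=5,mid=6 → 11 5 8 4 6 12 15 18 16
end: lo=5, hi=5; A = 11 5 8 4 6 12 15 18 16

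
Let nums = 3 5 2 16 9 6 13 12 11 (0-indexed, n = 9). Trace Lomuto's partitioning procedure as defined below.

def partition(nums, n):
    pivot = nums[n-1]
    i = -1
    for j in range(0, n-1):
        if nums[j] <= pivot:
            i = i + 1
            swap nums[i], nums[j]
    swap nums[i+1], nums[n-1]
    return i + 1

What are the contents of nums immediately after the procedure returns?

3 5 2 9 6 11 13 12 16

pivot = nums[8] = 11; i = -1
j=0: nums[0]=3 ≤ 11 → i=0, swap nums[0],nums[0] (no change) → 3 5 2 16 9 6 13 12 11
j=1: nums[1]=5 ≤ 11 → i=1, swap nums[1],nums[1] (no change) → 3 5 2 16 9 6 13 12 11
j=2: nums[2]=2 ≤ 11 → i=2, swap nums[2],nums[2] (no change) → 3 5 2 16 9 6 13 12 11
j=3: nums[3]=16 > 11 → no swap
j=4: nums[4]=9 ≤ 11 → i=3, swap nums[3],nums[4] → 3 5 2 9 16 6 13 12 11
j=5: nums[5]=6 ≤ 11 → i=4, swap nums[4],nums[5] → 3 5 2 9 6 16 13 12 11
j=6: nums[6]=13 > 11 → no swap
j=7: nums[7]=12 > 11 → no swap
final swap nums[5],nums[8] → 3 5 2 9 6 11 13 12 16; return 5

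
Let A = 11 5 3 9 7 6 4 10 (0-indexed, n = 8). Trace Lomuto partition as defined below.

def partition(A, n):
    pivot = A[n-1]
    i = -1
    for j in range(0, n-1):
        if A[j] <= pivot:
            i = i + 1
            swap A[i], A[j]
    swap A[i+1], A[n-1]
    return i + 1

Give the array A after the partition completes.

pivot = A[7] = 10; i = -1
j=0: A[0]=11 > 10 → no swap
j=1: A[1]=5 ≤ 10 → i=0, swap A[0],A[1] → 5 11 3 9 7 6 4 10
j=2: A[2]=3 ≤ 10 → i=1, swap A[1],A[2] → 5 3 11 9 7 6 4 10
j=3: A[3]=9 ≤ 10 → i=2, swap A[2],A[3] → 5 3 9 11 7 6 4 10
j=4: A[4]=7 ≤ 10 → i=3, swap A[3],A[4] → 5 3 9 7 11 6 4 10
j=5: A[5]=6 ≤ 10 → i=4, swap A[4],A[5] → 5 3 9 7 6 11 4 10
j=6: A[6]=4 ≤ 10 → i=5, swap A[5],A[6] → 5 3 9 7 6 4 11 10
final swap A[6],A[7] → 5 3 9 7 6 4 10 11; return 6

5 3 9 7 6 4 10 11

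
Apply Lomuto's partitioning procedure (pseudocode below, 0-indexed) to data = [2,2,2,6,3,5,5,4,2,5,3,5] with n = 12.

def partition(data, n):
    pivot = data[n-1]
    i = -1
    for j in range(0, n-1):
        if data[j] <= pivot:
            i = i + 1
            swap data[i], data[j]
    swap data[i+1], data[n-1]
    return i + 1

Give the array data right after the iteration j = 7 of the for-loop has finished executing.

pivot=5, i=-1
j=0: 2≤5, i=0, swap(0,0) ⇒ [2,2,2,6,3,5,5,4,2,5,3,5]
j=1: 2≤5, i=1, swap(1,1) ⇒ [2,2,2,6,3,5,5,4,2,5,3,5]
j=2: 2≤5, i=2, swap(2,2) ⇒ [2,2,2,6,3,5,5,4,2,5,3,5]
j=3: 6>5, skip
j=4: 3≤5, i=3, swap(3,4) ⇒ [2,2,2,3,6,5,5,4,2,5,3,5]
j=5: 5≤5, i=4, swap(4,5) ⇒ [2,2,2,3,5,6,5,4,2,5,3,5]
j=6: 5≤5, i=5, swap(5,6) ⇒ [2,2,2,3,5,5,6,4,2,5,3,5]
j=7: 4≤5, i=6, swap(6,7) ⇒ [2,2,2,3,5,5,4,6,2,5,3,5]
(after j=7) data = [2,2,2,3,5,5,4,6,2,5,3,5]

[2,2,2,3,5,5,4,6,2,5,3,5]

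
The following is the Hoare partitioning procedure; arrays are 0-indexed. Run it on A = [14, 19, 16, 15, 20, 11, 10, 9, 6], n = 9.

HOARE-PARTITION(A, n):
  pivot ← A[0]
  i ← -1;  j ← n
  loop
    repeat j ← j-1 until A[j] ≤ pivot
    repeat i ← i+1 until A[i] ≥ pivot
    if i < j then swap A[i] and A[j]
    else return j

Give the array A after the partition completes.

pivot=14
j stops at 8 (6), i stops at 0 (14); swap ⇒ [6, 19, 16, 15, 20, 11, 10, 9, 14]
j stops at 7 (9), i stops at 1 (19); swap ⇒ [6, 9, 16, 15, 20, 11, 10, 19, 14]
j stops at 6 (10), i stops at 2 (16); swap ⇒ [6, 9, 10, 15, 20, 11, 16, 19, 14]
j stops at 5 (11), i stops at 3 (15); swap ⇒ [6, 9, 10, 11, 20, 15, 16, 19, 14]
j stops at 3, i stops at 4; i≥j ⇒ return 3. A=[6, 9, 10, 11, 20, 15, 16, 19, 14]

[6, 9, 10, 11, 20, 15, 16, 19, 14]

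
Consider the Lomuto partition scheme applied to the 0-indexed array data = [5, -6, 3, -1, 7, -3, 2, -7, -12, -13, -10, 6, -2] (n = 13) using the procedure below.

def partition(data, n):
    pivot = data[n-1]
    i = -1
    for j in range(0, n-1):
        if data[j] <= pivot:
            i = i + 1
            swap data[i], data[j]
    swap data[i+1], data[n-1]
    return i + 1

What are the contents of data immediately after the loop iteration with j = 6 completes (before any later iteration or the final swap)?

[-6, -3, 3, -1, 7, 5, 2, -7, -12, -13, -10, 6, -2]

pivot = data[12] = -2; i = -1
j=0: data[0]=5 > -2 → no swap
j=1: data[1]=-6 ≤ -2 → i=0, swap data[0],data[1] → [-6, 5, 3, -1, 7, -3, 2, -7, -12, -13, -10, 6, -2]
j=2: data[2]=3 > -2 → no swap
j=3: data[3]=-1 > -2 → no swap
j=4: data[4]=7 > -2 → no swap
j=5: data[5]=-3 ≤ -2 → i=1, swap data[1],data[5] → [-6, -3, 3, -1, 7, 5, 2, -7, -12, -13, -10, 6, -2]
j=6: data[6]=2 > -2 → no swap
(after j=6) data = [-6, -3, 3, -1, 7, 5, 2, -7, -12, -13, -10, 6, -2]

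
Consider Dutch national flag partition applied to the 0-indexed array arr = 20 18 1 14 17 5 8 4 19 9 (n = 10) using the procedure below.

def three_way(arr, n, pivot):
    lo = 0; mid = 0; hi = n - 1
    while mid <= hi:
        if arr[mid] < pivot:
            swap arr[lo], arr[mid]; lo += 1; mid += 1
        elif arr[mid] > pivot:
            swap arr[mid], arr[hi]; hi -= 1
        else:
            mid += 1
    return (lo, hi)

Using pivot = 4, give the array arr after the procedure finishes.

lo=0 mid=0 hi=9
20>4: swap(0,9), hi=8 ⇒ 9 18 1 14 17 5 8 4 19 20
9>4: swap(0,8), hi=7 ⇒ 19 18 1 14 17 5 8 4 9 20
19>4: swap(0,7), hi=6 ⇒ 4 18 1 14 17 5 8 19 9 20
4=4: mid=1
18>4: swap(1,6), hi=5 ⇒ 4 8 1 14 17 5 18 19 9 20
8>4: swap(1,5), hi=4 ⇒ 4 5 1 14 17 8 18 19 9 20
5>4: swap(1,4), hi=3 ⇒ 4 17 1 14 5 8 18 19 9 20
17>4: swap(1,3), hi=2 ⇒ 4 14 1 17 5 8 18 19 9 20
14>4: swap(1,2), hi=1 ⇒ 4 1 14 17 5 8 18 19 9 20
1<4: swap(0,1), lo=1 mid=2 ⇒ 1 4 14 17 5 8 18 19 9 20
done. lo=1 hi=1; arr=1 4 14 17 5 8 18 19 9 20

1 4 14 17 5 8 18 19 9 20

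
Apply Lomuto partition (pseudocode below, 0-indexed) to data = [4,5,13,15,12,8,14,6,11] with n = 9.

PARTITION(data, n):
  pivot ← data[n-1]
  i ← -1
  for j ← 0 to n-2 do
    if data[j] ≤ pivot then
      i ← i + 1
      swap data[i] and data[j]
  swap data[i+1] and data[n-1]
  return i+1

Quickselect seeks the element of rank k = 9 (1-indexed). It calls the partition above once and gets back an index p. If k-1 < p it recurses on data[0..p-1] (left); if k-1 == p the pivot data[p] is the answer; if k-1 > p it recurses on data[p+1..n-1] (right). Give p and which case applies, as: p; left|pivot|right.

4; right

pivot = data[8] = 11; i = -1
j=0: data[0]=4 ≤ 11 → i=0, swap data[0],data[0] (no change) → [4,5,13,15,12,8,14,6,11]
j=1: data[1]=5 ≤ 11 → i=1, swap data[1],data[1] (no change) → [4,5,13,15,12,8,14,6,11]
j=2: data[2]=13 > 11 → no swap
j=3: data[3]=15 > 11 → no swap
j=4: data[4]=12 > 11 → no swap
j=5: data[5]=8 ≤ 11 → i=2, swap data[2],data[5] → [4,5,8,15,12,13,14,6,11]
j=6: data[6]=14 > 11 → no swap
j=7: data[7]=6 ≤ 11 → i=3, swap data[3],data[7] → [4,5,8,6,12,13,14,15,11]
final swap data[4],data[8] → [4,5,8,6,11,13,14,15,12]; return 4
p = 4; k-1 = 8 > 4 ⇒ right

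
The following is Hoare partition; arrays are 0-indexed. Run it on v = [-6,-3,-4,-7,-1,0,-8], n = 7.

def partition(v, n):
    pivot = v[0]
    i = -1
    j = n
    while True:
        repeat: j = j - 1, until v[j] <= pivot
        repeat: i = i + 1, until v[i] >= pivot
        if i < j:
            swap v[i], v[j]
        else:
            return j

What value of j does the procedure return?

pivot = v[0] = -6; i = -1, j = 7
j→6 (v[6]=-8≤-6), i→0 (v[0]=-6≥-6); i<j, swap → [-8,-3,-4,-7,-1,0,-6]
j→3 (v[3]=-7≤-6), i→1 (v[1]=-3≥-6); i<j, swap → [-8,-7,-4,-3,-1,0,-6]
j→1, i→2; i≥j, return j=1. v = [-8,-7,-4,-3,-1,0,-6]

1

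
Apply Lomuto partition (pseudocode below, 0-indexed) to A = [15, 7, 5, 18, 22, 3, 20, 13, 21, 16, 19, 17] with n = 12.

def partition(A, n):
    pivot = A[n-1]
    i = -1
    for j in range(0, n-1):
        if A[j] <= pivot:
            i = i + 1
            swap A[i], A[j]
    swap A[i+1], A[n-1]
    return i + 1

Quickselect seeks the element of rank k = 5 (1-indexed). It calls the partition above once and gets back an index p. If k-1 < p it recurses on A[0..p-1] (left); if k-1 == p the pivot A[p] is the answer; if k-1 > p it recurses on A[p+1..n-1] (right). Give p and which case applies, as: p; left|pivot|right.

pivot = A[11] = 17; i = -1
j=0: A[0]=15 ≤ 17 → i=0, swap A[0],A[0] (no change) → [15, 7, 5, 18, 22, 3, 20, 13, 21, 16, 19, 17]
j=1: A[1]=7 ≤ 17 → i=1, swap A[1],A[1] (no change) → [15, 7, 5, 18, 22, 3, 20, 13, 21, 16, 19, 17]
j=2: A[2]=5 ≤ 17 → i=2, swap A[2],A[2] (no change) → [15, 7, 5, 18, 22, 3, 20, 13, 21, 16, 19, 17]
j=3: A[3]=18 > 17 → no swap
j=4: A[4]=22 > 17 → no swap
j=5: A[5]=3 ≤ 17 → i=3, swap A[3],A[5] → [15, 7, 5, 3, 22, 18, 20, 13, 21, 16, 19, 17]
j=6: A[6]=20 > 17 → no swap
j=7: A[7]=13 ≤ 17 → i=4, swap A[4],A[7] → [15, 7, 5, 3, 13, 18, 20, 22, 21, 16, 19, 17]
j=8: A[8]=21 > 17 → no swap
j=9: A[9]=16 ≤ 17 → i=5, swap A[5],A[9] → [15, 7, 5, 3, 13, 16, 20, 22, 21, 18, 19, 17]
j=10: A[10]=19 > 17 → no swap
final swap A[6],A[11] → [15, 7, 5, 3, 13, 16, 17, 22, 21, 18, 19, 20]; return 6
p = 6; k-1 = 4 < 6 ⇒ left

6; left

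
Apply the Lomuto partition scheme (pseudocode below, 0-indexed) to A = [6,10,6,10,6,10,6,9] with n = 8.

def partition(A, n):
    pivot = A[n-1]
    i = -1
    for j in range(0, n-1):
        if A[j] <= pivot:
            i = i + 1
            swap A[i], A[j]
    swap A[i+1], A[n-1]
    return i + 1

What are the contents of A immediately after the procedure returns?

pivot = A[7] = 9; i = -1
j=0: A[0]=6 ≤ 9 → i=0, swap A[0],A[0] (no change) → [6,10,6,10,6,10,6,9]
j=1: A[1]=10 > 9 → no swap
j=2: A[2]=6 ≤ 9 → i=1, swap A[1],A[2] → [6,6,10,10,6,10,6,9]
j=3: A[3]=10 > 9 → no swap
j=4: A[4]=6 ≤ 9 → i=2, swap A[2],A[4] → [6,6,6,10,10,10,6,9]
j=5: A[5]=10 > 9 → no swap
j=6: A[6]=6 ≤ 9 → i=3, swap A[3],A[6] → [6,6,6,6,10,10,10,9]
final swap A[4],A[7] → [6,6,6,6,9,10,10,10]; return 4

[6,6,6,6,9,10,10,10]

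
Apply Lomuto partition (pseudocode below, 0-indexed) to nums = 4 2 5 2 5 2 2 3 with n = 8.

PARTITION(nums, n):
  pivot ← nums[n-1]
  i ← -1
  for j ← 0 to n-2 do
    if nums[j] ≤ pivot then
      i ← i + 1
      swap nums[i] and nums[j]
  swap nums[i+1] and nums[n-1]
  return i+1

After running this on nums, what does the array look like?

pivot=3, i=-1
j=0: 4>3, skip
j=1: 2≤3, i=0, swap(0,1) ⇒ 2 4 5 2 5 2 2 3
j=2: 5>3, skip
j=3: 2≤3, i=1, swap(1,3) ⇒ 2 2 5 4 5 2 2 3
j=4: 5>3, skip
j=5: 2≤3, i=2, swap(2,5) ⇒ 2 2 2 4 5 5 2 3
j=6: 2≤3, i=3, swap(3,6) ⇒ 2 2 2 2 5 5 4 3
swap(4,7) ⇒ 2 2 2 2 3 5 4 5; return 4

2 2 2 2 3 5 4 5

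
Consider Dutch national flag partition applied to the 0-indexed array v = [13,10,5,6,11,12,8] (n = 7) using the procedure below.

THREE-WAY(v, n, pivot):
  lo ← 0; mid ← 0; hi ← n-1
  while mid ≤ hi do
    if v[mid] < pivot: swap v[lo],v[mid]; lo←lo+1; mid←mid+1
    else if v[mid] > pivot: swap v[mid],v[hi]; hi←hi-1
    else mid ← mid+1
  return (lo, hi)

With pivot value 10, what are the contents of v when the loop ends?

lo=0 mid=0 hi=6
13>10: swap(0,6), hi=5 ⇒ [8,10,5,6,11,12,13]
8<10: swap(0,0), lo=1 mid=1 ⇒ [8,10,5,6,11,12,13]
10=10: mid=2
5<10: swap(1,2), lo=2 mid=3 ⇒ [8,5,10,6,11,12,13]
6<10: swap(2,3), lo=3 mid=4 ⇒ [8,5,6,10,11,12,13]
11>10: swap(4,5), hi=4 ⇒ [8,5,6,10,12,11,13]
12>10: swap(4,4), hi=3 ⇒ [8,5,6,10,12,11,13]
done. lo=3 hi=3; v=[8,5,6,10,12,11,13]

[8,5,6,10,12,11,13]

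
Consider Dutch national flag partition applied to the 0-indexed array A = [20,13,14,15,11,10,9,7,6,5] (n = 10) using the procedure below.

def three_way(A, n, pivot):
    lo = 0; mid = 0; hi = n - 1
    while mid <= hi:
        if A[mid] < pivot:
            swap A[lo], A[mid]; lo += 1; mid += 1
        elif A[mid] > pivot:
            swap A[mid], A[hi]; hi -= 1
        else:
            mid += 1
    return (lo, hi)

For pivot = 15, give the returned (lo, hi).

pivot = 15; lo=0, mid=0, hi=9
A[mid]=20>15: swap A[0],A[9]; hi=8 → [5,13,14,15,11,10,9,7,6,20]
A[mid]=5<15: swap A[0],A[0]; lo=1,mid=1 → [5,13,14,15,11,10,9,7,6,20]
A[mid]=13<15: swap A[1],A[1]; lo=2,mid=2 → [5,13,14,15,11,10,9,7,6,20]
A[mid]=14<15: swap A[2],A[2]; lo=3,mid=3 → [5,13,14,15,11,10,9,7,6,20]
A[mid]=15=15: mid=4
A[mid]=11<15: swap A[3],A[4]; lo=4,mid=5 → [5,13,14,11,15,10,9,7,6,20]
A[mid]=10<15: swap A[4],A[5]; lo=5,mid=6 → [5,13,14,11,10,15,9,7,6,20]
A[mid]=9<15: swap A[5],A[6]; lo=6,mid=7 → [5,13,14,11,10,9,15,7,6,20]
A[mid]=7<15: swap A[6],A[7]; lo=7,mid=8 → [5,13,14,11,10,9,7,15,6,20]
A[mid]=6<15: swap A[7],A[8]; lo=8,mid=9 → [5,13,14,11,10,9,7,6,15,20]
end: lo=8, hi=8; A = [5,13,14,11,10,9,7,6,15,20]

(8, 8)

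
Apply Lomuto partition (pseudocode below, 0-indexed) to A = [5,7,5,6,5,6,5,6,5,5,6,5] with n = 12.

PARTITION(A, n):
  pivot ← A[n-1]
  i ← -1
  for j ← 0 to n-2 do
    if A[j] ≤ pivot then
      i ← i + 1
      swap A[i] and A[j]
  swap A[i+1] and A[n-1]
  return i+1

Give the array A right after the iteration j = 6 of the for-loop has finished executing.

[5,5,5,5,7,6,6,6,5,5,6,5]

pivot = A[11] = 5; i = -1
j=0: A[0]=5 ≤ 5 → i=0, swap A[0],A[0] (no change) → [5,7,5,6,5,6,5,6,5,5,6,5]
j=1: A[1]=7 > 5 → no swap
j=2: A[2]=5 ≤ 5 → i=1, swap A[1],A[2] → [5,5,7,6,5,6,5,6,5,5,6,5]
j=3: A[3]=6 > 5 → no swap
j=4: A[4]=5 ≤ 5 → i=2, swap A[2],A[4] → [5,5,5,6,7,6,5,6,5,5,6,5]
j=5: A[5]=6 > 5 → no swap
j=6: A[6]=5 ≤ 5 → i=3, swap A[3],A[6] → [5,5,5,5,7,6,6,6,5,5,6,5]
(after j=6) A = [5,5,5,5,7,6,6,6,5,5,6,5]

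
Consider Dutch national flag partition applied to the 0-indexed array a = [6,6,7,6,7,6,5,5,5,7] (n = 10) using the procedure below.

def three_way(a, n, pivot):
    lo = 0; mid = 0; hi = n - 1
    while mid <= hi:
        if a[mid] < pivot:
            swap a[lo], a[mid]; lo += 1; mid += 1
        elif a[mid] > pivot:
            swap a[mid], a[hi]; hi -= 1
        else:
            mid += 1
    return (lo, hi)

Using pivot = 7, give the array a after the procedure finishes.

lo=0 mid=0 hi=9
6<7: swap(0,0), lo=1 mid=1 ⇒ [6,6,7,6,7,6,5,5,5,7]
6<7: swap(1,1), lo=2 mid=2 ⇒ [6,6,7,6,7,6,5,5,5,7]
7=7: mid=3
6<7: swap(2,3), lo=3 mid=4 ⇒ [6,6,6,7,7,6,5,5,5,7]
7=7: mid=5
6<7: swap(3,5), lo=4 mid=6 ⇒ [6,6,6,6,7,7,5,5,5,7]
5<7: swap(4,6), lo=5 mid=7 ⇒ [6,6,6,6,5,7,7,5,5,7]
5<7: swap(5,7), lo=6 mid=8 ⇒ [6,6,6,6,5,5,7,7,5,7]
5<7: swap(6,8), lo=7 mid=9 ⇒ [6,6,6,6,5,5,5,7,7,7]
7=7: mid=10
done. lo=7 hi=9; a=[6,6,6,6,5,5,5,7,7,7]

[6,6,6,6,5,5,5,7,7,7]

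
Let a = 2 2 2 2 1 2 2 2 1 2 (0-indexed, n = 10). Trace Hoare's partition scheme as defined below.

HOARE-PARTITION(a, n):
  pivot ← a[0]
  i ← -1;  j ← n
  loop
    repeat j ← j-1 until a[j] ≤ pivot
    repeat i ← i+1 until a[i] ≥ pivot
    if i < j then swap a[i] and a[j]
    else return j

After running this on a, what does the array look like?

pivot = a[0] = 2; i = -1, j = 10
j→9 (a[9]=2≤2), i→0 (a[0]=2≥2); i<j, swap → 2 2 2 2 1 2 2 2 1 2
j→8 (a[8]=1≤2), i→1 (a[1]=2≥2); i<j, swap → 2 1 2 2 1 2 2 2 2 2
j→7 (a[7]=2≤2), i→2 (a[2]=2≥2); i<j, swap → 2 1 2 2 1 2 2 2 2 2
j→6 (a[6]=2≤2), i→3 (a[3]=2≥2); i<j, swap → 2 1 2 2 1 2 2 2 2 2
j→5, i→5; i≥j, return j=5. a = 2 1 2 2 1 2 2 2 2 2

2 1 2 2 1 2 2 2 2 2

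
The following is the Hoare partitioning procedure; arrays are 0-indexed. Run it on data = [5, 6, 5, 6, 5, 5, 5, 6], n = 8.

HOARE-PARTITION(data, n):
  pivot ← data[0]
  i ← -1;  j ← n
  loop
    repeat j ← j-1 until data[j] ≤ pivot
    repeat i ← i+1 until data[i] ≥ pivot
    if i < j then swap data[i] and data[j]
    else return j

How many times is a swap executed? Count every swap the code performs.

pivot=5
j stops at 6 (5), i stops at 0 (5); swap ⇒ [5, 6, 5, 6, 5, 5, 5, 6]
j stops at 5 (5), i stops at 1 (6); swap ⇒ [5, 5, 5, 6, 5, 6, 5, 6]
j stops at 4 (5), i stops at 2 (5); swap ⇒ [5, 5, 5, 6, 5, 6, 5, 6]
j stops at 2, i stops at 3; i≥j ⇒ return 2. data=[5, 5, 5, 6, 5, 6, 5, 6]

3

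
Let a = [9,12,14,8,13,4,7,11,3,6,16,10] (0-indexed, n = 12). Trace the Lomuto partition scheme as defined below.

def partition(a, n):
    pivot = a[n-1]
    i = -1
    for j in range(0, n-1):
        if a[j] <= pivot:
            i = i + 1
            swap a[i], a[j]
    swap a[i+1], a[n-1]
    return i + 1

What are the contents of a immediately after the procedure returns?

[9,8,4,7,3,6,10,11,13,14,16,12]

pivot=10, i=-1
j=0: 9≤10, i=0, swap(0,0) ⇒ [9,12,14,8,13,4,7,11,3,6,16,10]
j=1: 12>10, skip
j=2: 14>10, skip
j=3: 8≤10, i=1, swap(1,3) ⇒ [9,8,14,12,13,4,7,11,3,6,16,10]
j=4: 13>10, skip
j=5: 4≤10, i=2, swap(2,5) ⇒ [9,8,4,12,13,14,7,11,3,6,16,10]
j=6: 7≤10, i=3, swap(3,6) ⇒ [9,8,4,7,13,14,12,11,3,6,16,10]
j=7: 11>10, skip
j=8: 3≤10, i=4, swap(4,8) ⇒ [9,8,4,7,3,14,12,11,13,6,16,10]
j=9: 6≤10, i=5, swap(5,9) ⇒ [9,8,4,7,3,6,12,11,13,14,16,10]
j=10: 16>10, skip
swap(6,11) ⇒ [9,8,4,7,3,6,10,11,13,14,16,12]; return 6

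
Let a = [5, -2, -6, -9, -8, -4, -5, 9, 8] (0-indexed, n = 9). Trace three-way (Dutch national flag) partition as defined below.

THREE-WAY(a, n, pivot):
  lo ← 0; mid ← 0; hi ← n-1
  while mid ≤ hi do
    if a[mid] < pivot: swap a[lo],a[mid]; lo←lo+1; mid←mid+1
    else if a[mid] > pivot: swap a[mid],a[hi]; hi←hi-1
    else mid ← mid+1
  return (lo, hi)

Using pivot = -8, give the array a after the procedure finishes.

[-9, -8, -6, -2, -4, -5, 9, 8, 5]

pivot = -8; lo=0, mid=0, hi=8
a[mid]=5>-8: swap a[0],a[8]; hi=7 → [8, -2, -6, -9, -8, -4, -5, 9, 5]
a[mid]=8>-8: swap a[0],a[7]; hi=6 → [9, -2, -6, -9, -8, -4, -5, 8, 5]
a[mid]=9>-8: swap a[0],a[6]; hi=5 → [-5, -2, -6, -9, -8, -4, 9, 8, 5]
a[mid]=-5>-8: swap a[0],a[5]; hi=4 → [-4, -2, -6, -9, -8, -5, 9, 8, 5]
a[mid]=-4>-8: swap a[0],a[4]; hi=3 → [-8, -2, -6, -9, -4, -5, 9, 8, 5]
a[mid]=-8=-8: mid=1
a[mid]=-2>-8: swap a[1],a[3]; hi=2 → [-8, -9, -6, -2, -4, -5, 9, 8, 5]
a[mid]=-9<-8: swap a[0],a[1]; lo=1,mid=2 → [-9, -8, -6, -2, -4, -5, 9, 8, 5]
a[mid]=-6>-8: swap a[2],a[2]; hi=1 → [-9, -8, -6, -2, -4, -5, 9, 8, 5]
end: lo=1, hi=1; a = [-9, -8, -6, -2, -4, -5, 9, 8, 5]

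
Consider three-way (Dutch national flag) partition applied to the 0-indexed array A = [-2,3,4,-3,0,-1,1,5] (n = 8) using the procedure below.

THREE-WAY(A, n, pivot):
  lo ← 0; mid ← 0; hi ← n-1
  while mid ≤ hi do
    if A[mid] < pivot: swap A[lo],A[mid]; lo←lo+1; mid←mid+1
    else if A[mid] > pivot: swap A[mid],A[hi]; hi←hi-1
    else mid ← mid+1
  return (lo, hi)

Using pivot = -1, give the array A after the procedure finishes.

[-2,-3,-1,0,4,1,5,3]

lo=0 mid=0 hi=7
-2<-1: swap(0,0), lo=1 mid=1 ⇒ [-2,3,4,-3,0,-1,1,5]
3>-1: swap(1,7), hi=6 ⇒ [-2,5,4,-3,0,-1,1,3]
5>-1: swap(1,6), hi=5 ⇒ [-2,1,4,-3,0,-1,5,3]
1>-1: swap(1,5), hi=4 ⇒ [-2,-1,4,-3,0,1,5,3]
-1=-1: mid=2
4>-1: swap(2,4), hi=3 ⇒ [-2,-1,0,-3,4,1,5,3]
0>-1: swap(2,3), hi=2 ⇒ [-2,-1,-3,0,4,1,5,3]
-3<-1: swap(1,2), lo=2 mid=3 ⇒ [-2,-3,-1,0,4,1,5,3]
done. lo=2 hi=2; A=[-2,-3,-1,0,4,1,5,3]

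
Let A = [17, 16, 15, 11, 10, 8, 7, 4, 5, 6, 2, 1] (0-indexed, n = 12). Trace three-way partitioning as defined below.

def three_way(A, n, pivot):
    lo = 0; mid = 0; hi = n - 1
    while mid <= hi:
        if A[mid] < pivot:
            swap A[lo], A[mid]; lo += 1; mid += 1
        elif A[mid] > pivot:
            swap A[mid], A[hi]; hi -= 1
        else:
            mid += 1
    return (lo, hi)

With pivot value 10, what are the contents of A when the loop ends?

[1, 2, 6, 5, 8, 7, 4, 10, 11, 15, 16, 17]

lo=0 mid=0 hi=11
17>10: swap(0,11), hi=10 ⇒ [1, 16, 15, 11, 10, 8, 7, 4, 5, 6, 2, 17]
1<10: swap(0,0), lo=1 mid=1 ⇒ [1, 16, 15, 11, 10, 8, 7, 4, 5, 6, 2, 17]
16>10: swap(1,10), hi=9 ⇒ [1, 2, 15, 11, 10, 8, 7, 4, 5, 6, 16, 17]
2<10: swap(1,1), lo=2 mid=2 ⇒ [1, 2, 15, 11, 10, 8, 7, 4, 5, 6, 16, 17]
15>10: swap(2,9), hi=8 ⇒ [1, 2, 6, 11, 10, 8, 7, 4, 5, 15, 16, 17]
6<10: swap(2,2), lo=3 mid=3 ⇒ [1, 2, 6, 11, 10, 8, 7, 4, 5, 15, 16, 17]
11>10: swap(3,8), hi=7 ⇒ [1, 2, 6, 5, 10, 8, 7, 4, 11, 15, 16, 17]
5<10: swap(3,3), lo=4 mid=4 ⇒ [1, 2, 6, 5, 10, 8, 7, 4, 11, 15, 16, 17]
10=10: mid=5
8<10: swap(4,5), lo=5 mid=6 ⇒ [1, 2, 6, 5, 8, 10, 7, 4, 11, 15, 16, 17]
7<10: swap(5,6), lo=6 mid=7 ⇒ [1, 2, 6, 5, 8, 7, 10, 4, 11, 15, 16, 17]
4<10: swap(6,7), lo=7 mid=8 ⇒ [1, 2, 6, 5, 8, 7, 4, 10, 11, 15, 16, 17]
done. lo=7 hi=7; A=[1, 2, 6, 5, 8, 7, 4, 10, 11, 15, 16, 17]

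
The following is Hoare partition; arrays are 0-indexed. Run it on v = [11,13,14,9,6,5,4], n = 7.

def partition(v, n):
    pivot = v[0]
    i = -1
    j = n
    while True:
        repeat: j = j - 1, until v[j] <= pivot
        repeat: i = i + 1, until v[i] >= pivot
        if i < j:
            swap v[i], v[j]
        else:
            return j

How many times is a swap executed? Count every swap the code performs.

pivot=11
j stops at 6 (4), i stops at 0 (11); swap ⇒ [4,13,14,9,6,5,11]
j stops at 5 (5), i stops at 1 (13); swap ⇒ [4,5,14,9,6,13,11]
j stops at 4 (6), i stops at 2 (14); swap ⇒ [4,5,6,9,14,13,11]
j stops at 3, i stops at 4; i≥j ⇒ return 3. v=[4,5,6,9,14,13,11]

3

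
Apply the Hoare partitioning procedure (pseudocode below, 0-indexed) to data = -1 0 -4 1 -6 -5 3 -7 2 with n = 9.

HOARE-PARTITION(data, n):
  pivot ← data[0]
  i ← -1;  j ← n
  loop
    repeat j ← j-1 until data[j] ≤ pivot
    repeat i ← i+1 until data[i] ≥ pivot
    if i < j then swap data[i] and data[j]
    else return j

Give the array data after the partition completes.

pivot = data[0] = -1; i = -1, j = 9
j→7 (data[7]=-7≤-1), i→0 (data[0]=-1≥-1); i<j, swap → -7 0 -4 1 -6 -5 3 -1 2
j→5 (data[5]=-5≤-1), i→1 (data[1]=0≥-1); i<j, swap → -7 -5 -4 1 -6 0 3 -1 2
j→4 (data[4]=-6≤-1), i→3 (data[3]=1≥-1); i<j, swap → -7 -5 -4 -6 1 0 3 -1 2
j→3, i→4; i≥j, return j=3. data = -7 -5 -4 -6 1 0 3 -1 2

-7 -5 -4 -6 1 0 3 -1 2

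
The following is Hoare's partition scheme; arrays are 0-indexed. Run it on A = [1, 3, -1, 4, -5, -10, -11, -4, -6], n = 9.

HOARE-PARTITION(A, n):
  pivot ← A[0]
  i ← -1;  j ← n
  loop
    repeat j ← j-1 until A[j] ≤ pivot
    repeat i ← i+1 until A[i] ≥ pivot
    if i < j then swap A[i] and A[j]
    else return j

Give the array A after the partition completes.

[-6, -4, -1, -11, -5, -10, 4, 3, 1]

pivot = A[0] = 1; i = -1, j = 9
j→8 (A[8]=-6≤1), i→0 (A[0]=1≥1); i<j, swap → [-6, 3, -1, 4, -5, -10, -11, -4, 1]
j→7 (A[7]=-4≤1), i→1 (A[1]=3≥1); i<j, swap → [-6, -4, -1, 4, -5, -10, -11, 3, 1]
j→6 (A[6]=-11≤1), i→3 (A[3]=4≥1); i<j, swap → [-6, -4, -1, -11, -5, -10, 4, 3, 1]
j→5, i→6; i≥j, return j=5. A = [-6, -4, -1, -11, -5, -10, 4, 3, 1]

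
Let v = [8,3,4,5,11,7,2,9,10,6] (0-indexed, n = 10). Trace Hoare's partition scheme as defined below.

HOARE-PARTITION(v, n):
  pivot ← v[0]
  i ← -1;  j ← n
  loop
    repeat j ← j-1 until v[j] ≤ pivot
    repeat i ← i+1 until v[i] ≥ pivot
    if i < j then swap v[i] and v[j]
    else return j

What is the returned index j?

pivot=8
j stops at 9 (6), i stops at 0 (8); swap ⇒ [6,3,4,5,11,7,2,9,10,8]
j stops at 6 (2), i stops at 4 (11); swap ⇒ [6,3,4,5,2,7,11,9,10,8]
j stops at 5, i stops at 6; i≥j ⇒ return 5. v=[6,3,4,5,2,7,11,9,10,8]

5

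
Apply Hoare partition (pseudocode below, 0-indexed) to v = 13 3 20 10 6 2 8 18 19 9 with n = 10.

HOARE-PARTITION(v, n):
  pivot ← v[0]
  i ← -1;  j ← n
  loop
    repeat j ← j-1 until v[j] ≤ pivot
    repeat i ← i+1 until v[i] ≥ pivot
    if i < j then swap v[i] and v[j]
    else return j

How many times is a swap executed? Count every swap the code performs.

2

pivot = v[0] = 13; i = -1, j = 10
j→9 (v[9]=9≤13), i→0 (v[0]=13≥13); i<j, swap → 9 3 20 10 6 2 8 18 19 13
j→6 (v[6]=8≤13), i→2 (v[2]=20≥13); i<j, swap → 9 3 8 10 6 2 20 18 19 13
j→5, i→6; i≥j, return j=5. v = 9 3 8 10 6 2 20 18 19 13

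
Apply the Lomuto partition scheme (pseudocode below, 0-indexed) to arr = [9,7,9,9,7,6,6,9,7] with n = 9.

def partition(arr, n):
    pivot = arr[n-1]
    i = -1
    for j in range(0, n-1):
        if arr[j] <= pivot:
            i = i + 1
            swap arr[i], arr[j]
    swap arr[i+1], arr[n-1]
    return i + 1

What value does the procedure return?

4

pivot=7, i=-1
j=0: 9>7, skip
j=1: 7≤7, i=0, swap(0,1) ⇒ [7,9,9,9,7,6,6,9,7]
j=2: 9>7, skip
j=3: 9>7, skip
j=4: 7≤7, i=1, swap(1,4) ⇒ [7,7,9,9,9,6,6,9,7]
j=5: 6≤7, i=2, swap(2,5) ⇒ [7,7,6,9,9,9,6,9,7]
j=6: 6≤7, i=3, swap(3,6) ⇒ [7,7,6,6,9,9,9,9,7]
j=7: 9>7, skip
swap(4,8) ⇒ [7,7,6,6,7,9,9,9,9]; return 4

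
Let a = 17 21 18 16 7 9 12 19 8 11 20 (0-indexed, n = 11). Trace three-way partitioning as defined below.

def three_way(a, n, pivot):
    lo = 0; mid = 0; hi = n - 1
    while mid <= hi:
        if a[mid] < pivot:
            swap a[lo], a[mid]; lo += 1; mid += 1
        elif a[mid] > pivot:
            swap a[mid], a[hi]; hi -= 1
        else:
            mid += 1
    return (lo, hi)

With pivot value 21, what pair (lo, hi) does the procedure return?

pivot = 21; lo=0, mid=0, hi=10
a[mid]=17<21: swap a[0],a[0]; lo=1,mid=1 → 17 21 18 16 7 9 12 19 8 11 20
a[mid]=21=21: mid=2
a[mid]=18<21: swap a[1],a[2]; lo=2,mid=3 → 17 18 21 16 7 9 12 19 8 11 20
a[mid]=16<21: swap a[2],a[3]; lo=3,mid=4 → 17 18 16 21 7 9 12 19 8 11 20
a[mid]=7<21: swap a[3],a[4]; lo=4,mid=5 → 17 18 16 7 21 9 12 19 8 11 20
a[mid]=9<21: swap a[4],a[5]; lo=5,mid=6 → 17 18 16 7 9 21 12 19 8 11 20
a[mid]=12<21: swap a[5],a[6]; lo=6,mid=7 → 17 18 16 7 9 12 21 19 8 11 20
a[mid]=19<21: swap a[6],a[7]; lo=7,mid=8 → 17 18 16 7 9 12 19 21 8 11 20
a[mid]=8<21: swap a[7],a[8]; lo=8,mid=9 → 17 18 16 7 9 12 19 8 21 11 20
a[mid]=11<21: swap a[8],a[9]; lo=9,mid=10 → 17 18 16 7 9 12 19 8 11 21 20
a[mid]=20<21: swap a[9],a[10]; lo=10,mid=11 → 17 18 16 7 9 12 19 8 11 20 21
end: lo=10, hi=10; a = 17 18 16 7 9 12 19 8 11 20 21

(10, 10)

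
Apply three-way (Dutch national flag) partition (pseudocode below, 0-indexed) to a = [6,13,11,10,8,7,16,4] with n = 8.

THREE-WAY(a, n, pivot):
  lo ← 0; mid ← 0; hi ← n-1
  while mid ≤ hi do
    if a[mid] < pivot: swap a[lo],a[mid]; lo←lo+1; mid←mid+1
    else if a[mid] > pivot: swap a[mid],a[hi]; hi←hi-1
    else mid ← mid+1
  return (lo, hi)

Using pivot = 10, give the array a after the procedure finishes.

[6,4,7,8,10,16,11,13]

lo=0 mid=0 hi=7
6<10: swap(0,0), lo=1 mid=1 ⇒ [6,13,11,10,8,7,16,4]
13>10: swap(1,7), hi=6 ⇒ [6,4,11,10,8,7,16,13]
4<10: swap(1,1), lo=2 mid=2 ⇒ [6,4,11,10,8,7,16,13]
11>10: swap(2,6), hi=5 ⇒ [6,4,16,10,8,7,11,13]
16>10: swap(2,5), hi=4 ⇒ [6,4,7,10,8,16,11,13]
7<10: swap(2,2), lo=3 mid=3 ⇒ [6,4,7,10,8,16,11,13]
10=10: mid=4
8<10: swap(3,4), lo=4 mid=5 ⇒ [6,4,7,8,10,16,11,13]
done. lo=4 hi=4; a=[6,4,7,8,10,16,11,13]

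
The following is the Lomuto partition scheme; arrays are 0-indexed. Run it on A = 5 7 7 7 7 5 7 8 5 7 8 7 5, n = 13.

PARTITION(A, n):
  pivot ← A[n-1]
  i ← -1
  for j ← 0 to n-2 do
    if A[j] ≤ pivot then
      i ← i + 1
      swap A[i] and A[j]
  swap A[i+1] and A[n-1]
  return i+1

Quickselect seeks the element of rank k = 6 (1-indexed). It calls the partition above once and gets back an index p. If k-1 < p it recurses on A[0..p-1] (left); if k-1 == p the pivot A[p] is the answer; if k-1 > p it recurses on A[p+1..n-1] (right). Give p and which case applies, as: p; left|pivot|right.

pivot = A[12] = 5; i = -1
j=0: A[0]=5 ≤ 5 → i=0, swap A[0],A[0] (no change) → 5 7 7 7 7 5 7 8 5 7 8 7 5
j=1: A[1]=7 > 5 → no swap
j=2: A[2]=7 > 5 → no swap
j=3: A[3]=7 > 5 → no swap
j=4: A[4]=7 > 5 → no swap
j=5: A[5]=5 ≤ 5 → i=1, swap A[1],A[5] → 5 5 7 7 7 7 7 8 5 7 8 7 5
j=6: A[6]=7 > 5 → no swap
j=7: A[7]=8 > 5 → no swap
j=8: A[8]=5 ≤ 5 → i=2, swap A[2],A[8] → 5 5 5 7 7 7 7 8 7 7 8 7 5
j=9: A[9]=7 > 5 → no swap
j=10: A[10]=8 > 5 → no swap
j=11: A[11]=7 > 5 → no swap
final swap A[3],A[12] → 5 5 5 5 7 7 7 8 7 7 8 7 7; return 3
p = 3; k-1 = 5 > 3 ⇒ right

3; right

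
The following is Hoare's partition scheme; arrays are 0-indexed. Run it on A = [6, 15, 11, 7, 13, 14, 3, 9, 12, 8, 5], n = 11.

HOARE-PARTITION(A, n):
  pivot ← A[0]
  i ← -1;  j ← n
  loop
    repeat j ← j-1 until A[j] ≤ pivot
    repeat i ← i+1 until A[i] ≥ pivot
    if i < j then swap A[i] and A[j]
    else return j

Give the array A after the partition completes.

pivot=6
j stops at 10 (5), i stops at 0 (6); swap ⇒ [5, 15, 11, 7, 13, 14, 3, 9, 12, 8, 6]
j stops at 6 (3), i stops at 1 (15); swap ⇒ [5, 3, 11, 7, 13, 14, 15, 9, 12, 8, 6]
j stops at 1, i stops at 2; i≥j ⇒ return 1. A=[5, 3, 11, 7, 13, 14, 15, 9, 12, 8, 6]

[5, 3, 11, 7, 13, 14, 15, 9, 12, 8, 6]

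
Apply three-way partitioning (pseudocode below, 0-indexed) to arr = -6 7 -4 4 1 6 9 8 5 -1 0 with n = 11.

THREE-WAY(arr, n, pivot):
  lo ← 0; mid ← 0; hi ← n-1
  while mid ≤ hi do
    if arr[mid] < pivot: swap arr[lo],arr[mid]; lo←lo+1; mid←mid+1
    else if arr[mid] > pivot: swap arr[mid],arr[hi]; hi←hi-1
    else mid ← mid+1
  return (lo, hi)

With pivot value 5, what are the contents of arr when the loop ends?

lo=0 mid=0 hi=10
-6<5: swap(0,0), lo=1 mid=1 ⇒ -6 7 -4 4 1 6 9 8 5 -1 0
7>5: swap(1,10), hi=9 ⇒ -6 0 -4 4 1 6 9 8 5 -1 7
0<5: swap(1,1), lo=2 mid=2 ⇒ -6 0 -4 4 1 6 9 8 5 -1 7
-4<5: swap(2,2), lo=3 mid=3 ⇒ -6 0 -4 4 1 6 9 8 5 -1 7
4<5: swap(3,3), lo=4 mid=4 ⇒ -6 0 -4 4 1 6 9 8 5 -1 7
1<5: swap(4,4), lo=5 mid=5 ⇒ -6 0 -4 4 1 6 9 8 5 -1 7
6>5: swap(5,9), hi=8 ⇒ -6 0 -4 4 1 -1 9 8 5 6 7
-1<5: swap(5,5), lo=6 mid=6 ⇒ -6 0 -4 4 1 -1 9 8 5 6 7
9>5: swap(6,8), hi=7 ⇒ -6 0 -4 4 1 -1 5 8 9 6 7
5=5: mid=7
8>5: swap(7,7), hi=6 ⇒ -6 0 -4 4 1 -1 5 8 9 6 7
done. lo=6 hi=6; arr=-6 0 -4 4 1 -1 5 8 9 6 7

-6 0 -4 4 1 -1 5 8 9 6 7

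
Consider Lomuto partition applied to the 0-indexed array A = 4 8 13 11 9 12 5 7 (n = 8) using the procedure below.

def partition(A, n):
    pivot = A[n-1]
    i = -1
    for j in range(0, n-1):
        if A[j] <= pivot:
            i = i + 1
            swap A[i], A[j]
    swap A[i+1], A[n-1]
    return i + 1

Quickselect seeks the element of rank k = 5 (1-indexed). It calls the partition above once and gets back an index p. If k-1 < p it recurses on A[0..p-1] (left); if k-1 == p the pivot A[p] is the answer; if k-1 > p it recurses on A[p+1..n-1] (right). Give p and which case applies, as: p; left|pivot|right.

pivot = A[7] = 7; i = -1
j=0: A[0]=4 ≤ 7 → i=0, swap A[0],A[0] (no change) → 4 8 13 11 9 12 5 7
j=1: A[1]=8 > 7 → no swap
j=2: A[2]=13 > 7 → no swap
j=3: A[3]=11 > 7 → no swap
j=4: A[4]=9 > 7 → no swap
j=5: A[5]=12 > 7 → no swap
j=6: A[6]=5 ≤ 7 → i=1, swap A[1],A[6] → 4 5 13 11 9 12 8 7
final swap A[2],A[7] → 4 5 7 11 9 12 8 13; return 2
p = 2; k-1 = 4 > 2 ⇒ right

2; right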